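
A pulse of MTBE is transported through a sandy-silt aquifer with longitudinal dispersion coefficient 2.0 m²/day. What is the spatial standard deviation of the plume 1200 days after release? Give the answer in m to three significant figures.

69.3 m

Dispersive spreading gives a Gaussian with σ² = 2Dt; advection only shifts the center.
σ = √(2 × 2.0 × 1200) = 69.3 m.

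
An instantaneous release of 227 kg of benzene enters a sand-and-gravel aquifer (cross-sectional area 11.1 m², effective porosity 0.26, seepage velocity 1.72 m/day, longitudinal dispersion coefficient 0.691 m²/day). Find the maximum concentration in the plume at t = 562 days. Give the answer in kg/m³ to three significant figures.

1.13 kg/m³

The peak of an instantaneous 1D plume sits at x = vt; there the Gaussian factor is 1 and C_max = M/(n_e·A·√(4πDt)), where n_e·A is the pore area the mass is dissolved in.
√(4πDt) = √(4π × 0.691 × 562) = 69.86 m, so C_max = 227/(0.26 × 11.1 × 69.86) = 1.13 kg/m³.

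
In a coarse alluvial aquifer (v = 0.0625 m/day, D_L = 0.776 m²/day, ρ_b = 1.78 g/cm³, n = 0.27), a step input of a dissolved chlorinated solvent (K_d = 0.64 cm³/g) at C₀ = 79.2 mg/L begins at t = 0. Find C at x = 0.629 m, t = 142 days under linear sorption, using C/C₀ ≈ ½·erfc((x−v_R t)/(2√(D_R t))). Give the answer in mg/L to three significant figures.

Retardation factor R = 1 + ρ_b·K_d/n = 1 + 1.78 × 0.64/0.27 = 5.219.
Sorption retards both mechanisms: v_R = v/R = 0.01198 m/day, D_R = D/R = 0.1487 m²/day.
v_R·t = 0.01198 × 142 = 1.70116 m; 2√(D_R t) = 9.190 m; argument = (0.629 − 1.70116)/9.190 = -0.1167.
C = C₀ × ½·erfc(-0.1167) = 79.2 × 0.5655 = 44.8 mg/L.

44.8 mg/L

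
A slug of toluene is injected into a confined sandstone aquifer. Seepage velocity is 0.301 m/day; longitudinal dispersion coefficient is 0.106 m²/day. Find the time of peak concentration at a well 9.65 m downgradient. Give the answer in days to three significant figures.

30.9 days

For the 1D instantaneous-source solution, setting ∂C/∂t = 0 at fixed x gives v²t² + 2Dt − x² = 0, so t = (√(D² + v²x²) − D)/v².
√(D² + v²x²) = √(0.106² + 0.301² × 9.65²) = 2.907; v² = 0.090601.
t = (2.907 − 0.106)/0.090601 = 30.9 days (vs. the pure-advection estimate x/v = 32.1 d).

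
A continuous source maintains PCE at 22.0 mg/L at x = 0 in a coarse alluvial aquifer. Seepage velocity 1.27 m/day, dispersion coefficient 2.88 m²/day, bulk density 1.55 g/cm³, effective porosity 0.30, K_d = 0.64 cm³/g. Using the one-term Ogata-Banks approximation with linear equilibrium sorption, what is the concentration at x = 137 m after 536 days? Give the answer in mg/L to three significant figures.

17.3 mg/L

Retardation factor R = 1 + ρ_b·K_d/n = 1 + 1.55 × 0.64/0.30 = 4.307.
Sorption retards both mechanisms: v_R = v/R = 0.2949 m/day, D_R = D/R = 0.6687 m²/day.
v_R·t = 0.2949 × 536 = 158.0664 m; 2√(D_R t) = 37.86 m; argument = (137 − 158.0664)/37.86 = -0.5564.
C = C₀ × ½·erfc(-0.5564) = 22.0 × 0.7843 = 17.3 mg/L.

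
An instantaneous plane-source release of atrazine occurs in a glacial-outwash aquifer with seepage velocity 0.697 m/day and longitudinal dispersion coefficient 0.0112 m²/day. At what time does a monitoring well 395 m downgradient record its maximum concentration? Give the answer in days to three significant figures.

567 days

For the 1D instantaneous-source solution, setting ∂C/∂t = 0 at fixed x gives v²t² + 2Dt − x² = 0, so t = (√(D² + v²x²) − D)/v².
√(D² + v²x²) = √(0.0112² + 0.697² × 395²) = 275.3; v² = 0.485809.
t = (275.3 − 0.0112)/0.485809 = 567 days (vs. the pure-advection estimate x/v = 567 d).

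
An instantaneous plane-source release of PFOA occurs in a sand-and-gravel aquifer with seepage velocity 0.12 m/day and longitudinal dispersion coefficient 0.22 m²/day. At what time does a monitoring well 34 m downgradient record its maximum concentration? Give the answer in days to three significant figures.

For the 1D instantaneous-source solution, setting ∂C/∂t = 0 at fixed x gives v²t² + 2Dt − x² = 0, so t = (√(D² + v²x²) − D)/v².
√(D² + v²x²) = √(0.22² + 0.12² × 34²) = 4.086; v² = 0.0144.
t = (4.086 − 0.22)/0.0144 = 268 days (vs. the pure-advection estimate x/v = 283 d).

268 days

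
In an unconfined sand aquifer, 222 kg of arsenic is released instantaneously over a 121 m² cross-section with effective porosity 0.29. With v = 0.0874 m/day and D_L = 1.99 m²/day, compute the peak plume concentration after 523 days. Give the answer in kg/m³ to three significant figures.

0.0553 kg/m³

The peak of an instantaneous 1D plume sits at x = vt; there the Gaussian factor is 1 and C_max = M/(n_e·A·√(4πDt)), where n_e·A is the pore area the mass is dissolved in.
√(4πDt) = √(4π × 1.99 × 523) = 114.4 m, so C_max = 222/(0.29 × 121 × 114.4) = 0.0553 kg/m³.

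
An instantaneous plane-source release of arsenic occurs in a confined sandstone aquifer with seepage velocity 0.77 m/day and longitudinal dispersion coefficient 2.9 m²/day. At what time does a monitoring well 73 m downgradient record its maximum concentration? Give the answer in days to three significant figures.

90.0 days

For the 1D instantaneous-source solution, setting ∂C/∂t = 0 at fixed x gives v²t² + 2Dt − x² = 0, so t = (√(D² + v²x²) − D)/v².
√(D² + v²x²) = √(2.9² + 0.77² × 73²) = 56.28; v² = 0.5929.
t = (56.28 − 2.9)/0.5929 = 90.0 days (vs. the pure-advection estimate x/v = 94.8 d).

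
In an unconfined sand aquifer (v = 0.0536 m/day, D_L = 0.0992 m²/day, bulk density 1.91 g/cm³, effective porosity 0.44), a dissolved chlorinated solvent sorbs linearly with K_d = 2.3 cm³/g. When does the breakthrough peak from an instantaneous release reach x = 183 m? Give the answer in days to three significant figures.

Retardation factor R = 1 + ρ_b·K_d/n = 1 + 1.91 × 2.3/0.44 = 10.98.
Sorption retards both mechanisms: v_R = v/R = 0.004882 m/day, D_R = D/R = 0.009035 m²/day.
Peak time from v_R²t² + 2D_R t − x² = 0: t = (√(D_R² + v_R²x²) − D_R)/v_R².
√(D_R² + v_R²x²) = √(0.009035² + 0.004882² × 183²) = 0.8935; v_R² = 2.383e-05.
t = (0.8935 − 0.009035)/2.383e-05 = 37100 days.

37100 days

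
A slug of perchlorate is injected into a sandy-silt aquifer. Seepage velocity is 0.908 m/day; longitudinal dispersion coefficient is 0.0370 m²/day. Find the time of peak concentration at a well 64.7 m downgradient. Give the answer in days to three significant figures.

71.2 days

For the 1D instantaneous-source solution, setting ∂C/∂t = 0 at fixed x gives v²t² + 2Dt − x² = 0, so t = (√(D² + v²x²) − D)/v².
√(D² + v²x²) = √(0.0370² + 0.908² × 64.7²) = 58.75; v² = 0.824464.
t = (58.75 − 0.0370)/0.824464 = 71.2 days (vs. the pure-advection estimate x/v = 71.3 d).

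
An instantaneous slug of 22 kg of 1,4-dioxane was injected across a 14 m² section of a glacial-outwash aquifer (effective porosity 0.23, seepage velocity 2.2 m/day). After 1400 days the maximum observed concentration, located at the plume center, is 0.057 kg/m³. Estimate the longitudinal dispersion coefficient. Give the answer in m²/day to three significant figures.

0.817 m²/day

At the plume center C_max = M/(n_e·A·√(4πDt)), so D = M²/(4πt·(n_e·A·C_max)²).
n_e·A·C_max = 0.23 × 14 × 0.057 = 0.1835 kg/m.
D = 22²/(4π × 1400 × 0.1835²) = 0.817 m²/day.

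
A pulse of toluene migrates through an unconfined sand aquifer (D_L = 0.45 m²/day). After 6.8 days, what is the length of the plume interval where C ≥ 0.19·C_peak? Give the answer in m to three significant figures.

9.02 m

The plume is Gaussian with σ = √(2Dt) = √(2 × 0.45 × 6.8) = 2.474 m.
C/C_peak = exp(−Δx²/(2σ²)) = 0.19 ⇒ Δx = σ·√(−2 ln 0.19) = 2.474 × 1.822 = 4.508 m.
Width = 2Δx = 9.02 m.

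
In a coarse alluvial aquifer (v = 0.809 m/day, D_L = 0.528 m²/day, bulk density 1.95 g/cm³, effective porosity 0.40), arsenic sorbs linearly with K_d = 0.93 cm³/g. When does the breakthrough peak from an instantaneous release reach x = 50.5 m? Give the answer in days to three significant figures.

341 days

Retardation factor R = 1 + ρ_b·K_d/n = 1 + 1.95 × 0.93/0.40 = 5.534.
Sorption retards both mechanisms: v_R = v/R = 0.1462 m/day, D_R = D/R = 0.09541 m²/day.
Peak time from v_R²t² + 2D_R t − x² = 0: t = (√(D_R² + v_R²x²) − D_R)/v_R².
√(D_R² + v_R²x²) = √(0.09541² + 0.1462² × 50.5²) = 7.384; v_R² = 0.02137.
t = (7.384 − 0.09541)/0.02137 = 341 days.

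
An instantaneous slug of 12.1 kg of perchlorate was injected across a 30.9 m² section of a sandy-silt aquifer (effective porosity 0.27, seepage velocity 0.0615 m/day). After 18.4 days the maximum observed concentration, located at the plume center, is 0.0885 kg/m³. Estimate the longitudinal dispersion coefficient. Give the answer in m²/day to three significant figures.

1.16 m²/day

At the plume center C_max = M/(n_e·A·√(4πDt)), so D = M²/(4πt·(n_e·A·C_max)²).
n_e·A·C_max = 0.27 × 30.9 × 0.0885 = 0.7384 kg/m.
D = 12.1²/(4π × 18.4 × 0.7384²) = 1.16 m²/day.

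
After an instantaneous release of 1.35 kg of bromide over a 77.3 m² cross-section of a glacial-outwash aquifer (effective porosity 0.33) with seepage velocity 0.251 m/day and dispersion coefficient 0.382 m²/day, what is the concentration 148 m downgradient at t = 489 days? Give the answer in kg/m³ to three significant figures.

0.000465 kg/m³

For an instantaneous plane source, C(x,t) = M/(n_e·A·√(4πDt)) · exp(−(x−vt)²/(4Dt)), with n_e·A the pore (flow) area.
Plume center vt = 0.251 × 489 = 122.739 m, so the well at 148 m is 25.261 m downgradient of the peak.
√(4πDt) = 48.45 m, giving peak height M/(n_e·A·√(4πDt)) = 1.35/(0.33 × 77.3 × 48.45) = 0.001092 kg/m³.
(x−vt)²/(4Dt) = (25.261)²/(4 × 0.382 × 489) = 0.8540; exp(−0.8540) = 0.4257.
C = 0.001092 × 0.4257 = 0.000465 kg/m³.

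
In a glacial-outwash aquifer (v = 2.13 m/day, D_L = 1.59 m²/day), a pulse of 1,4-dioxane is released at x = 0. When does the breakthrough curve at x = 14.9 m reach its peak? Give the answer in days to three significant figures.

For the 1D instantaneous-source solution, setting ∂C/∂t = 0 at fixed x gives v²t² + 2Dt − x² = 0, so t = (√(D² + v²x²) − D)/v².
√(D² + v²x²) = √(1.59² + 2.13² × 14.9²) = 31.78; v² = 4.5369.
t = (31.78 − 1.59)/4.5369 = 6.65 days (vs. the pure-advection estimate x/v = 7.00 d).

6.65 days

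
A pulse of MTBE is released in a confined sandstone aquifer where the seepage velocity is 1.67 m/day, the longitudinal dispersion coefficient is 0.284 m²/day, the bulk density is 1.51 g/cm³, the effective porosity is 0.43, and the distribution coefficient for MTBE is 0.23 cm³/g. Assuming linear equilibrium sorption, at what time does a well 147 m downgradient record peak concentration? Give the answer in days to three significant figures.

159 days

Retardation factor R = 1 + ρ_b·K_d/n = 1 + 1.51 × 0.23/0.43 = 1.808.
Sorption retards both mechanisms: v_R = v/R = 0.9237 m/day, D_R = D/R = 0.1571 m²/day.
Peak time from v_R²t² + 2D_R t − x² = 0: t = (√(D_R² + v_R²x²) − D_R)/v_R².
√(D_R² + v_R²x²) = √(0.1571² + 0.9237² × 147²) = 135.8; v_R² = 0.8532.
t = (135.8 − 0.1571)/0.8532 = 159 days.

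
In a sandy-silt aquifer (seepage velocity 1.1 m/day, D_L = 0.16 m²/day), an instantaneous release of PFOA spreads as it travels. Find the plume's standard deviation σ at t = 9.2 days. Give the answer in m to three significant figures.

Dispersive spreading gives a Gaussian with σ² = 2Dt; advection only shifts the center.
σ = √(2 × 0.16 × 9.2) = 1.72 m.

1.72 m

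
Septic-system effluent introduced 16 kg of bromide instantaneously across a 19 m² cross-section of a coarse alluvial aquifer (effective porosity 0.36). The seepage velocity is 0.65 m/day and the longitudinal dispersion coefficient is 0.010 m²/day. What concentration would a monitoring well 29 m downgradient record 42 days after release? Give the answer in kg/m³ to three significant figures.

For an instantaneous plane source, C(x,t) = M/(n_e·A·√(4πDt)) · exp(−(x−vt)²/(4Dt)), with n_e·A the pore (flow) area.
Plume center vt = 0.65 × 42 = 27.3 m, so the well at 29 m is 1.7 m downgradient of the peak.
√(4πDt) = 2.297 m, giving peak height M/(n_e·A·√(4πDt)) = 16/(0.36 × 19 × 2.297) = 1.018 kg/m³.
(x−vt)²/(4Dt) = (1.7)²/(4 × 0.010 × 42) = 1.720; exp(−1.720) = 0.1791.
C = 1.018 × 0.1791 = 0.182 kg/m³.

0.182 kg/m³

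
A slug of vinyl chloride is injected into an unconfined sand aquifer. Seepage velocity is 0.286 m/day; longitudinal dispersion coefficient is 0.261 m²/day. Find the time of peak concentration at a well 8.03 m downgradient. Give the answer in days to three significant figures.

For the 1D instantaneous-source solution, setting ∂C/∂t = 0 at fixed x gives v²t² + 2Dt − x² = 0, so t = (√(D² + v²x²) − D)/v².
√(D² + v²x²) = √(0.261² + 0.286² × 8.03²) = 2.311; v² = 0.081796.
t = (2.311 − 0.261)/0.081796 = 25.1 days (vs. the pure-advection estimate x/v = 28.1 d).

25.1 days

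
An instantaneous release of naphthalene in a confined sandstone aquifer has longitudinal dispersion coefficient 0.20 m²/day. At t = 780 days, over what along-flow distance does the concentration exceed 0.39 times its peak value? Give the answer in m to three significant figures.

The plume is Gaussian with σ = √(2Dt) = √(2 × 0.20 × 780) = 17.66 m.
C/C_peak = exp(−Δx²/(2σ²)) = 0.39 ⇒ Δx = σ·√(−2 ln 0.39) = 17.66 × 1.372 = 24.23 m.
Width = 2Δx = 48.5 m.

48.5 m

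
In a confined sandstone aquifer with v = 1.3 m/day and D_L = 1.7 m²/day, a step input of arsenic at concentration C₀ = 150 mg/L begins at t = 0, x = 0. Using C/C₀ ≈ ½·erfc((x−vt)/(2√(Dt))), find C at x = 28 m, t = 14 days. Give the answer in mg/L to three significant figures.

For a continuous step input, C/C₀ ≈ ½·erfc((x−vt)/(2√(Dt))).
vt = 1.3 × 14 = 18.2 m and 2√(Dt) = 2√(1.7 × 14) = 9.757 m.
Argument (x−vt)/(2√(Dt)) = (28 − 18.2)/9.757 = 1.004; ½·erfc(1.004) = 0.07782.
C = 150 × 0.07782 = 11.7 mg/L.

11.7 mg/L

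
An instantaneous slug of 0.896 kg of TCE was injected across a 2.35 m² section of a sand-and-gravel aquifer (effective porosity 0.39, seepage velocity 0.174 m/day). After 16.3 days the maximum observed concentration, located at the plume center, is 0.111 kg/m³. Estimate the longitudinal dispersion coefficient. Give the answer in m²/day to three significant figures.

At the plume center C_max = M/(n_e·A·√(4πDt)), so D = M²/(4πt·(n_e·A·C_max)²).
n_e·A·C_max = 0.39 × 2.35 × 0.111 = 0.1017 kg/m.
D = 0.896²/(4π × 16.3 × 0.1017²) = 0.379 m²/day.

0.379 m²/day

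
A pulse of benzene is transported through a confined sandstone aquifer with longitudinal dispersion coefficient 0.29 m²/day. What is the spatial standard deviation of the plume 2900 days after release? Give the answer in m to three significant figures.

Dispersive spreading gives a Gaussian with σ² = 2Dt; advection only shifts the center.
σ = √(2 × 0.29 × 2900) = 41.0 m.

41.0 m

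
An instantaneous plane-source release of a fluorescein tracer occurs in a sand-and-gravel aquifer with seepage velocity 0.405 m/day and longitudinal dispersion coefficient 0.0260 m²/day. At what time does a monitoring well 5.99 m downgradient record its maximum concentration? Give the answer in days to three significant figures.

14.6 days

For the 1D instantaneous-source solution, setting ∂C/∂t = 0 at fixed x gives v²t² + 2Dt − x² = 0, so t = (√(D² + v²x²) − D)/v².
√(D² + v²x²) = √(0.0260² + 0.405² × 5.99²) = 2.426; v² = 0.164025.
t = (2.426 − 0.0260)/0.164025 = 14.6 days (vs. the pure-advection estimate x/v = 14.8 d).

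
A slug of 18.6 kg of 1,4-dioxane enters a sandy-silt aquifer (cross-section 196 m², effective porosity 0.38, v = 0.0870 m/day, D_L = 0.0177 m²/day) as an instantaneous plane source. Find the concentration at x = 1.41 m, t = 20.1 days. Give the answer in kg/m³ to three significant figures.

For an instantaneous plane source, C(x,t) = M/(n_e·A·√(4πDt)) · exp(−(x−vt)²/(4Dt)), with n_e·A the pore (flow) area.
Plume center vt = 0.0870 × 20.1 = 1.7487 m, so the well at 1.41 m is 0.3387 m upgradient of the peak.
√(4πDt) = 2.114 m, giving peak height M/(n_e·A·√(4πDt)) = 18.6/(0.38 × 196 × 2.114) = 0.1181 kg/m³.
(x−vt)²/(4Dt) = (-0.3387)²/(4 × 0.0177 × 20.1) = 0.08061; exp(−0.08061) = 0.9226.
C = 0.1181 × 0.9226 = 0.109 kg/m³.

0.109 kg/m³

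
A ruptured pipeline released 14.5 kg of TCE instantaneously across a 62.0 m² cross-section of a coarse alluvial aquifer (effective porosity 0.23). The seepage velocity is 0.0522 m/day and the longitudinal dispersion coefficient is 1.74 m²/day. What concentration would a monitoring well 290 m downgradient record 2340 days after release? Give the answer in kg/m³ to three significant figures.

For an instantaneous plane source, C(x,t) = M/(n_e·A·√(4πDt)) · exp(−(x−vt)²/(4Dt)), with n_e·A the pore (flow) area.
Plume center vt = 0.0522 × 2340 = 122.148 m, so the well at 290 m is 167.852 m downgradient of the peak.
√(4πDt) = 226.2 m, giving peak height M/(n_e·A·√(4πDt)) = 14.5/(0.23 × 62.0 × 226.2) = 0.004495 kg/m³.
(x−vt)²/(4Dt) = (167.852)²/(4 × 1.74 × 2340) = 1.730; exp(−1.730) = 0.1773.
C = 0.004495 × 0.1773 = 0.000797 kg/m³.

0.000797 kg/m³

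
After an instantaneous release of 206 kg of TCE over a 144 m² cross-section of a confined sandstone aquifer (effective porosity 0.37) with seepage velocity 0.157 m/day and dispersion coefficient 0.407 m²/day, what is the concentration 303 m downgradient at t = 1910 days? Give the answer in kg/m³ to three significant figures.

For an instantaneous plane source, C(x,t) = M/(n_e·A·√(4πDt)) · exp(−(x−vt)²/(4Dt)), with n_e·A the pore (flow) area.
Plume center vt = 0.157 × 1910 = 299.87 m, so the well at 303 m is 3.13 m downgradient of the peak.
√(4πDt) = 98.84 m, giving peak height M/(n_e·A·√(4πDt)) = 206/(0.37 × 144 × 98.84) = 0.03912 kg/m³.
(x−vt)²/(4Dt) = (3.13)²/(4 × 0.407 × 1910) = 0.003151; exp(−0.003151) = 0.9969.
C = 0.03912 × 0.9969 = 0.0390 kg/m³.

0.0390 kg/m³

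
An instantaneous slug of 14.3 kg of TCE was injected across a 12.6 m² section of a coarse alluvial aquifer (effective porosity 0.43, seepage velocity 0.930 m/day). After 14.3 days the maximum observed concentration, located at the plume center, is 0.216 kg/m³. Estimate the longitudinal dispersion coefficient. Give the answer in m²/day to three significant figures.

At the plume center C_max = M/(n_e·A·√(4πDt)), so D = M²/(4πt·(n_e·A·C_max)²).
n_e·A·C_max = 0.43 × 12.6 × 0.216 = 1.170 kg/m.
D = 14.3²/(4π × 14.3 × 1.170²) = 0.831 m²/day.

0.831 m²/day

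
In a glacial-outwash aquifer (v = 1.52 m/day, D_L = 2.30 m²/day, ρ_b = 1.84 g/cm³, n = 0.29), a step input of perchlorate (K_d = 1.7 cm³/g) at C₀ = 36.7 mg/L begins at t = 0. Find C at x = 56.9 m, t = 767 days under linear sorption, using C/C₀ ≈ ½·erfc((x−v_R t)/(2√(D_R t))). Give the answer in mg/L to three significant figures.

Retardation factor R = 1 + ρ_b·K_d/n = 1 + 1.84 × 1.7/0.29 = 11.79.
Sorption retards both mechanisms: v_R = v/R = 0.1289 m/day, D_R = D/R = 0.1951 m²/day.
v_R·t = 0.1289 × 767 = 98.8663 m; 2√(D_R t) = 24.47 m; argument = (56.9 − 98.8663)/24.47 = -1.715.
C = C₀ × ½·erfc(-1.715) = 36.7 × 0.9924 = 36.4 mg/L.

36.4 mg/L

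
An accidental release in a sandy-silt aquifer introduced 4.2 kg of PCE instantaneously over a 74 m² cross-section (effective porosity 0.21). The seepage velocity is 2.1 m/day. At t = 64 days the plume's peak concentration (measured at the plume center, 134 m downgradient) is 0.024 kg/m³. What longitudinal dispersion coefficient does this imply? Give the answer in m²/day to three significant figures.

0.158 m²/day

At the plume center C_max = M/(n_e·A·√(4πDt)), so D = M²/(4πt·(n_e·A·C_max)²).
n_e·A·C_max = 0.21 × 74 × 0.024 = 0.3730 kg/m.
D = 4.2²/(4π × 64 × 0.3730²) = 0.158 m²/day.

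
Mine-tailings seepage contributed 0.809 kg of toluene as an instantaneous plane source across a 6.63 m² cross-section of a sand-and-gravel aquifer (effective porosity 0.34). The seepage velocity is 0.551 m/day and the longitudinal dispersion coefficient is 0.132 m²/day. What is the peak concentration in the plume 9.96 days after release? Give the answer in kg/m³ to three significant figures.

The peak of an instantaneous 1D plume sits at x = vt; there the Gaussian factor is 1 and C_max = M/(n_e·A·√(4πDt)), where n_e·A is the pore area the mass is dissolved in.
√(4πDt) = √(4π × 0.132 × 9.96) = 4.065 m, so C_max = 0.809/(0.34 × 6.63 × 4.065) = 0.0883 kg/m³.

0.0883 kg/m³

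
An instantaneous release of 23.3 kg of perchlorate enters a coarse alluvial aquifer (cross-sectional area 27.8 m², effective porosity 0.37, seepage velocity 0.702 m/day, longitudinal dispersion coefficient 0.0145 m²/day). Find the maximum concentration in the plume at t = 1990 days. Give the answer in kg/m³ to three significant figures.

0.119 kg/m³

The peak of an instantaneous 1D plume sits at x = vt; there the Gaussian factor is 1 and C_max = M/(n_e·A·√(4πDt)), where n_e·A is the pore area the mass is dissolved in.
√(4πDt) = √(4π × 0.0145 × 1990) = 19.04 m, so C_max = 23.3/(0.37 × 27.8 × 19.04) = 0.119 kg/m³.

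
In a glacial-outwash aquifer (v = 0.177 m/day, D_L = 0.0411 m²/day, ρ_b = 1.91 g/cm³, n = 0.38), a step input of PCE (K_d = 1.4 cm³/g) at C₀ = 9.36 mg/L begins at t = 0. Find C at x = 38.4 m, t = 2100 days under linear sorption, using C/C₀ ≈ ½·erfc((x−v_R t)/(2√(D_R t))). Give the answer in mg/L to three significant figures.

Retardation factor R = 1 + ρ_b·K_d/n = 1 + 1.91 × 1.4/0.38 = 8.037.
Sorption retards both mechanisms: v_R = v/R = 0.02202 m/day, D_R = D/R = 0.005114 m²/day.
v_R·t = 0.02202 × 2100 = 46.242 m; 2√(D_R t) = 6.554 m; argument = (38.4 − 46.242)/6.554 = -1.197.
C = C₀ × ½·erfc(-1.197) = 9.36 × 0.9548 = 8.94 mg/L.

8.94 mg/L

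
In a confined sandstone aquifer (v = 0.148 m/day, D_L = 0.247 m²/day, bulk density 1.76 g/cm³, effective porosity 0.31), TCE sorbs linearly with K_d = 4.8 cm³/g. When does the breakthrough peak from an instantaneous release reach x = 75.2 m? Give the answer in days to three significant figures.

14000 days

Retardation factor R = 1 + ρ_b·K_d/n = 1 + 1.76 × 4.8/0.31 = 28.25.
Sorption retards both mechanisms: v_R = v/R = 0.005239 m/day, D_R = D/R = 0.008743 m²/day.
Peak time from v_R²t² + 2D_R t − x² = 0: t = (√(D_R² + v_R²x²) − D_R)/v_R².
√(D_R² + v_R²x²) = √(0.008743² + 0.005239² × 75.2²) = 0.3941; v_R² = 2.745e-05.
t = (0.3941 − 0.008743)/2.745e-05 = 14000 days.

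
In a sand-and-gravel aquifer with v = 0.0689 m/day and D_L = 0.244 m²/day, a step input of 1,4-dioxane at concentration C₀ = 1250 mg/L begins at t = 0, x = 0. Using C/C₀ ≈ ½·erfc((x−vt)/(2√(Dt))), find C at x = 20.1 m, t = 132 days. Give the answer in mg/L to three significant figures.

For a continuous step input, C/C₀ ≈ ½·erfc((x−vt)/(2√(Dt))).
vt = 0.0689 × 132 = 9.0948 m and 2√(Dt) = 2√(0.244 × 132) = 11.35 m.
Argument (x−vt)/(2√(Dt)) = (20.1 − 9.0948)/11.35 = 0.9696; ½·erfc(0.9696) = 0.08515.
C = 1250 × 0.08515 = 106 mg/L.

106 mg/L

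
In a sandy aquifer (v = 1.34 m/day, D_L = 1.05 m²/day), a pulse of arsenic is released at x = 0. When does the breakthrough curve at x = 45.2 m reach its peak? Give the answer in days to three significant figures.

For the 1D instantaneous-source solution, setting ∂C/∂t = 0 at fixed x gives v²t² + 2Dt − x² = 0, so t = (√(D² + v²x²) − D)/v².
√(D² + v²x²) = √(1.05² + 1.34² × 45.2²) = 60.58; v² = 1.7956.
t = (60.58 − 1.05)/1.7956 = 33.2 days (vs. the pure-advection estimate x/v = 33.7 d).

33.2 days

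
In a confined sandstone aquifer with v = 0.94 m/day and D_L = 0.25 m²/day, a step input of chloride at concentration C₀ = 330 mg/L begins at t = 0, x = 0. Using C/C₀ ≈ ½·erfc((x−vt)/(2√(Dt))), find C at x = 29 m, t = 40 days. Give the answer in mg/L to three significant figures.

For a continuous step input, C/C₀ ≈ ½·erfc((x−vt)/(2√(Dt))).
vt = 0.94 × 40 = 37.6 m and 2√(Dt) = 2√(0.25 × 40) = 6.325 m.
Argument (x−vt)/(2√(Dt)) = (29 − 37.6)/6.325 = -1.360; ½·erfc(-1.360) = 0.9728.
C = 330 × 0.9728 = 321 mg/L.

321 mg/L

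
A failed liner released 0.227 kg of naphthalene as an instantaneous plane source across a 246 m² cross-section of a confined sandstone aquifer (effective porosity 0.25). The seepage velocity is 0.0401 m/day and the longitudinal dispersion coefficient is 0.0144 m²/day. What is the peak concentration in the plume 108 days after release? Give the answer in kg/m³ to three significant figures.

The peak of an instantaneous 1D plume sits at x = vt; there the Gaussian factor is 1 and C_max = M/(n_e·A·√(4πDt)), where n_e·A is the pore area the mass is dissolved in.
√(4πDt) = √(4π × 0.0144 × 108) = 4.421 m, so C_max = 0.227/(0.25 × 246 × 4.421) = 0.000835 kg/m³.

0.000835 kg/m³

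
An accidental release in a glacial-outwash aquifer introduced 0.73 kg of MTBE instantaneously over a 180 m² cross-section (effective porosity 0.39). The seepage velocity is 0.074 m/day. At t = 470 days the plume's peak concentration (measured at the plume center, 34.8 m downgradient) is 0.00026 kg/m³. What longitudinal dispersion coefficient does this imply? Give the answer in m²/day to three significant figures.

At the plume center C_max = M/(n_e·A·√(4πDt)), so D = M²/(4πt·(n_e·A·C_max)²).
n_e·A·C_max = 0.39 × 180 × 0.00026 = 0.01825 kg/m.
D = 0.73²/(4π × 470 × 0.01825²) = 0.271 m²/day.

0.271 m²/day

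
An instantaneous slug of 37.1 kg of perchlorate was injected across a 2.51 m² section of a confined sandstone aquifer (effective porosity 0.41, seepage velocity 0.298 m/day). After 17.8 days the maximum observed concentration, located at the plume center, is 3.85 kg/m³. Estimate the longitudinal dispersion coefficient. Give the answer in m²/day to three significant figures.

At the plume center C_max = M/(n_e·A·√(4πDt)), so D = M²/(4πt·(n_e·A·C_max)²).
n_e·A·C_max = 0.41 × 2.51 × 3.85 = 3.962 kg/m.
D = 37.1²/(4π × 17.8 × 3.962²) = 0.392 m²/day.

0.392 m²/day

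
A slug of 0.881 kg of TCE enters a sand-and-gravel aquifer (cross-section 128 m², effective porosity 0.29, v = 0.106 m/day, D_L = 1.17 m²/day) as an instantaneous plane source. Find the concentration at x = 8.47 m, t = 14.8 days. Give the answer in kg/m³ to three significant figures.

For an instantaneous plane source, C(x,t) = M/(n_e·A·√(4πDt)) · exp(−(x−vt)²/(4Dt)), with n_e·A the pore (flow) area.
Plume center vt = 0.106 × 14.8 = 1.5688 m, so the well at 8.47 m is 6.9012 m downgradient of the peak.
√(4πDt) = 14.75 m, giving peak height M/(n_e·A·√(4πDt)) = 0.881/(0.29 × 128 × 14.75) = 0.001609 kg/m³.
(x−vt)²/(4Dt) = (6.9012)²/(4 × 1.17 × 14.8) = 0.6876; exp(−0.6876) = 0.5028.
C = 0.001609 × 0.5028 = 0.000809 kg/m³.

0.000809 kg/m³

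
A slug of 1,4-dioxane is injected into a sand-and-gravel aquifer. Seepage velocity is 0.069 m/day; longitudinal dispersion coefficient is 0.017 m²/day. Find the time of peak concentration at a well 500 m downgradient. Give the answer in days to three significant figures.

7240 days

For the 1D instantaneous-source solution, setting ∂C/∂t = 0 at fixed x gives v²t² + 2Dt − x² = 0, so t = (√(D² + v²x²) − D)/v².
√(D² + v²x²) = √(0.017² + 0.069² × 500²) = 34.50; v² = 0.004761.
t = (34.50 − 0.017)/0.004761 = 7240 days (vs. the pure-advection estimate x/v = 7250 d).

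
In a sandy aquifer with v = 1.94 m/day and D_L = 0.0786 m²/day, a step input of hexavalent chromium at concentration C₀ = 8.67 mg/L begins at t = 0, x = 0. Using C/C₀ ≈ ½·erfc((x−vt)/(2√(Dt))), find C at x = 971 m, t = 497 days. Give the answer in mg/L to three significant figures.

For a continuous step input, C/C₀ ≈ ½·erfc((x−vt)/(2√(Dt))).
vt = 1.94 × 497 = 964.18 m and 2√(Dt) = 2√(0.0786 × 497) = 12.50 m.
Argument (x−vt)/(2√(Dt)) = (971 − 964.18)/12.50 = 0.5456; ½·erfc(0.5456) = 0.2202.
C = 8.67 × 0.2202 = 1.91 mg/L.

1.91 mg/L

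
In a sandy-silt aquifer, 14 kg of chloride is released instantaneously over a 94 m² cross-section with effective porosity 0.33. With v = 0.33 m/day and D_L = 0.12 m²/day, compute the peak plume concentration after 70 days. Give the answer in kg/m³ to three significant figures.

The peak of an instantaneous 1D plume sits at x = vt; there the Gaussian factor is 1 and C_max = M/(n_e·A·√(4πDt)), where n_e·A is the pore area the mass is dissolved in.
√(4πDt) = √(4π × 0.12 × 70) = 10.27 m, so C_max = 14/(0.33 × 94 × 10.27) = 0.0439 kg/m³.

0.0439 kg/m³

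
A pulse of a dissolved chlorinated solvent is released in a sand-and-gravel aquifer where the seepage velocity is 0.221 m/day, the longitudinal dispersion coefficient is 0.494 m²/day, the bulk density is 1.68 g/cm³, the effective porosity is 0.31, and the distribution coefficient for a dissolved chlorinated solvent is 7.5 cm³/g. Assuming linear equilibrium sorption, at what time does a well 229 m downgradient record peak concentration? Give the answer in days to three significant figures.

42700 days

Retardation factor R = 1 + ρ_b·K_d/n = 1 + 1.68 × 7.5/0.31 = 41.65.
Sorption retards both mechanisms: v_R = v/R = 0.005306 m/day, D_R = D/R = 0.01186 m²/day.
Peak time from v_R²t² + 2D_R t − x² = 0: t = (√(D_R² + v_R²x²) − D_R)/v_R².
√(D_R² + v_R²x²) = √(0.01186² + 0.005306² × 229²) = 1.215; v_R² = 2.815e-05.
t = (1.215 − 0.01186)/2.815e-05 = 42700 days.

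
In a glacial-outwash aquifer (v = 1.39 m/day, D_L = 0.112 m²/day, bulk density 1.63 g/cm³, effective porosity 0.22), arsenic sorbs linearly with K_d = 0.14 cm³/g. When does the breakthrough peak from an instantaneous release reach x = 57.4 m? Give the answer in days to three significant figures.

Retardation factor R = 1 + ρ_b·K_d/n = 1 + 1.63 × 0.14/0.22 = 2.037.
Sorption retards both mechanisms: v_R = v/R = 0.6824 m/day, D_R = D/R = 0.05498 m²/day.
Peak time from v_R²t² + 2D_R t − x² = 0: t = (√(D_R² + v_R²x²) − D_R)/v_R².
√(D_R² + v_R²x²) = √(0.05498² + 0.6824² × 57.4²) = 39.17; v_R² = 0.4657.
t = (39.17 − 0.05498)/0.4657 = 84.0 days.

84.0 days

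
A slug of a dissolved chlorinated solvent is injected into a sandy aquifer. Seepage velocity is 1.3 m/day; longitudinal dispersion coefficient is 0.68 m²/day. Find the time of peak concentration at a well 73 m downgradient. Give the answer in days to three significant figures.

For the 1D instantaneous-source solution, setting ∂C/∂t = 0 at fixed x gives v²t² + 2Dt − x² = 0, so t = (√(D² + v²x²) − D)/v².
√(D² + v²x²) = √(0.68² + 1.3² × 73²) = 94.90; v² = 1.69.
t = (94.90 − 0.68)/1.69 = 55.8 days (vs. the pure-advection estimate x/v = 56.2 d).

55.8 days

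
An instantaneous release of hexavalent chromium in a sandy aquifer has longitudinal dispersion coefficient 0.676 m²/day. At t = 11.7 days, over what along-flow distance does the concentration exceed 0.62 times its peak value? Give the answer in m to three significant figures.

The plume is Gaussian with σ = √(2Dt) = √(2 × 0.676 × 11.7) = 3.977 m.
C/C_peak = exp(−Δx²/(2σ²)) = 0.62 ⇒ Δx = σ·√(−2 ln 0.62) = 3.977 × 0.9778 = 3.889 m.
Width = 2Δx = 7.78 m.

7.78 m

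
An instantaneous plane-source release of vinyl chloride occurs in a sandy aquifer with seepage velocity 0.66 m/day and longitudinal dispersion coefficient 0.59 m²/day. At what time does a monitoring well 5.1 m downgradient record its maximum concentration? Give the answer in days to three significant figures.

6.49 days

For the 1D instantaneous-source solution, setting ∂C/∂t = 0 at fixed x gives v²t² + 2Dt − x² = 0, so t = (√(D² + v²x²) − D)/v².
√(D² + v²x²) = √(0.59² + 0.66² × 5.1²) = 3.417; v² = 0.4356.
t = (3.417 − 0.59)/0.4356 = 6.49 days (vs. the pure-advection estimate x/v = 7.73 d).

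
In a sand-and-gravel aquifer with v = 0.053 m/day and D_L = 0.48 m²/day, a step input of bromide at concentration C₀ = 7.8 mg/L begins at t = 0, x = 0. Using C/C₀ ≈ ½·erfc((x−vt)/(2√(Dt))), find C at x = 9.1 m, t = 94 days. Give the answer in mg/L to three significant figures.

For a continuous step input, C/C₀ ≈ ½·erfc((x−vt)/(2√(Dt))).
vt = 0.053 × 94 = 4.982 m and 2√(Dt) = 2√(0.48 × 94) = 13.43 m.
Argument (x−vt)/(2√(Dt)) = (9.1 − 4.982)/13.43 = 0.3066; ½·erfc(0.3066) = 0.3323.
C = 7.8 × 0.3323 = 2.59 mg/L.

2.59 mg/L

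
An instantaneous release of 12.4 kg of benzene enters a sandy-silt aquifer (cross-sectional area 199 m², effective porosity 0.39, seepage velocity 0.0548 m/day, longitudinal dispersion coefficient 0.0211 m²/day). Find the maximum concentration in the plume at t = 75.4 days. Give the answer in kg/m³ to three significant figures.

The peak of an instantaneous 1D plume sits at x = vt; there the Gaussian factor is 1 and C_max = M/(n_e·A·√(4πDt)), where n_e·A is the pore area the mass is dissolved in.
√(4πDt) = √(4π × 0.0211 × 75.4) = 4.471 m, so C_max = 12.4/(0.39 × 199 × 4.471) = 0.0357 kg/m³.

0.0357 kg/m³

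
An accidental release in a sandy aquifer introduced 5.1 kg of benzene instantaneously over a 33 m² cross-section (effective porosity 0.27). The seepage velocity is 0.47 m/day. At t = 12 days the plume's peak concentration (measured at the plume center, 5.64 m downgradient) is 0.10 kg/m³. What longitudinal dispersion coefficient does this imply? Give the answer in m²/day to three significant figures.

At the plume center C_max = M/(n_e·A·√(4πDt)), so D = M²/(4πt·(n_e·A·C_max)²).
n_e·A·C_max = 0.27 × 33 × 0.10 = 0.8910 kg/m.
D = 5.1²/(4π × 12 × 0.8910²) = 0.217 m²/day.

0.217 m²/day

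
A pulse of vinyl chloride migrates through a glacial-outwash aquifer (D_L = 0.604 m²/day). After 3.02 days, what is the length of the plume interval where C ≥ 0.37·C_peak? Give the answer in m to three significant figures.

The plume is Gaussian with σ = √(2Dt) = √(2 × 0.604 × 3.02) = 1.910 m.
C/C_peak = exp(−Δx²/(2σ²)) = 0.37 ⇒ Δx = σ·√(−2 ln 0.37) = 1.910 × 1.410 = 2.693 m.
Width = 2Δx = 5.39 m.

5.39 m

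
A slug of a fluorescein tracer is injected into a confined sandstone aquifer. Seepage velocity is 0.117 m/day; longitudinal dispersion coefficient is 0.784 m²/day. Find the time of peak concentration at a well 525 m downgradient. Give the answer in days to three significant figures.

For the 1D instantaneous-source solution, setting ∂C/∂t = 0 at fixed x gives v²t² + 2Dt − x² = 0, so t = (√(D² + v²x²) − D)/v².
√(D² + v²x²) = √(0.784² + 0.117² × 525²) = 61.43; v² = 0.013689.
t = (61.43 − 0.784)/0.013689 = 4430 days (vs. the pure-advection estimate x/v = 4490 d).

4430 days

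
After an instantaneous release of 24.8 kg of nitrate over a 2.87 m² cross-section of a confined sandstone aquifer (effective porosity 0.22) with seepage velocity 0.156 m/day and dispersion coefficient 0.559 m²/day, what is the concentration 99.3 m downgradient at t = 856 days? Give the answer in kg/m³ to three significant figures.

For an instantaneous plane source, C(x,t) = M/(n_e·A·√(4πDt)) · exp(−(x−vt)²/(4Dt)), with n_e·A the pore (flow) area.
Plume center vt = 0.156 × 856 = 133.536 m, so the well at 99.3 m is 34.236 m upgradient of the peak.
√(4πDt) = 77.54 m, giving peak height M/(n_e·A·√(4πDt)) = 24.8/(0.22 × 2.87 × 77.54) = 0.5065 kg/m³.
(x−vt)²/(4Dt) = (-34.236)²/(4 × 0.559 × 856) = 0.6124; exp(−0.6124) = 0.5420.
C = 0.5065 × 0.5420 = 0.275 kg/m³.

0.275 kg/m³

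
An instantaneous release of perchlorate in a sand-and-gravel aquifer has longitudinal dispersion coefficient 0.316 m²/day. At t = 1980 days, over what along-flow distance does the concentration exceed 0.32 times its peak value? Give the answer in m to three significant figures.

The plume is Gaussian with σ = √(2Dt) = √(2 × 0.316 × 1980) = 35.37 m.
C/C_peak = exp(−Δx²/(2σ²)) = 0.32 ⇒ Δx = σ·√(−2 ln 0.32) = 35.37 × 1.510 = 53.41 m.
Width = 2Δx = 107 m.

107 m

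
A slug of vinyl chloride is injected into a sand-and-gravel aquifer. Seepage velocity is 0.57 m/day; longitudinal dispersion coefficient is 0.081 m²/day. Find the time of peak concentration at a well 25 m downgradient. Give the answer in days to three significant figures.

43.6 days

For the 1D instantaneous-source solution, setting ∂C/∂t = 0 at fixed x gives v²t² + 2Dt − x² = 0, so t = (√(D² + v²x²) − D)/v².
√(D² + v²x²) = √(0.081² + 0.57² × 25²) = 14.25; v² = 0.3249.
t = (14.25 − 0.081)/0.3249 = 43.6 days (vs. the pure-advection estimate x/v = 43.9 d).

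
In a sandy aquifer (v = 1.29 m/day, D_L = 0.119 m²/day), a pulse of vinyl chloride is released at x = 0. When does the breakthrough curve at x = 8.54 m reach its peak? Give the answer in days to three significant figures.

For the 1D instantaneous-source solution, setting ∂C/∂t = 0 at fixed x gives v²t² + 2Dt − x² = 0, so t = (√(D² + v²x²) − D)/v².
√(D² + v²x²) = √(0.119² + 1.29² × 8.54²) = 11.02; v² = 1.6641.
t = (11.02 − 0.119)/1.6641 = 6.55 days (vs. the pure-advection estimate x/v = 6.62 d).

6.55 days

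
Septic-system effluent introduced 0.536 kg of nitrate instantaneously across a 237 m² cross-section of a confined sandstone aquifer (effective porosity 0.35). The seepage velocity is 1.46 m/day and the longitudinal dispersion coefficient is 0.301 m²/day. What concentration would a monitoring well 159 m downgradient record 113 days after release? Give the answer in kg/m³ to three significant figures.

0.000240 kg/m³

For an instantaneous plane source, C(x,t) = M/(n_e·A·√(4πDt)) · exp(−(x−vt)²/(4Dt)), with n_e·A the pore (flow) area.
Plume center vt = 1.46 × 113 = 164.98 m, so the well at 159 m is 5.98 m upgradient of the peak.
√(4πDt) = 20.67 m, giving peak height M/(n_e·A·√(4πDt)) = 0.536/(0.35 × 237 × 20.67) = 0.0003126 kg/m³.
(x−vt)²/(4Dt) = (-5.98)²/(4 × 0.301 × 113) = 0.2628; exp(−0.2628) = 0.7689.
C = 0.0003126 × 0.7689 = 0.000240 kg/m³.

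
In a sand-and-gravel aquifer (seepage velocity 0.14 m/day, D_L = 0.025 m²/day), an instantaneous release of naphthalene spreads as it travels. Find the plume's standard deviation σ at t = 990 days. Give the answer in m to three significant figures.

7.04 m

Dispersive spreading gives a Gaussian with σ² = 2Dt; advection only shifts the center.
σ = √(2 × 0.025 × 990) = 7.04 m.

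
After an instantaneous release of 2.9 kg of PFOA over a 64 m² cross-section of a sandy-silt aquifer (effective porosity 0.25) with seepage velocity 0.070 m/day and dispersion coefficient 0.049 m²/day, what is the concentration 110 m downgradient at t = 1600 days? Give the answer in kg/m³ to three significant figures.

0.00570 kg/m³

For an instantaneous plane source, C(x,t) = M/(n_e·A·√(4πDt)) · exp(−(x−vt)²/(4Dt)), with n_e·A the pore (flow) area.
Plume center vt = 0.070 × 1600 = 112 m, so the well at 110 m is 2 m upgradient of the peak.
√(4πDt) = 31.39 m, giving peak height M/(n_e·A·√(4πDt)) = 2.9/(0.25 × 64 × 31.39) = 0.005774 kg/m³.
(x−vt)²/(4Dt) = (-2)²/(4 × 0.049 × 1600) = 0.01276; exp(−0.01276) = 0.9873.
C = 0.005774 × 0.9873 = 0.00570 kg/m³.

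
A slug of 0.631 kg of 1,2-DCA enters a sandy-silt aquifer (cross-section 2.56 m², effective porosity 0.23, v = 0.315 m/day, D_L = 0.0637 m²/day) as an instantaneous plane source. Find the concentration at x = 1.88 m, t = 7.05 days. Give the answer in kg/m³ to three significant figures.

0.423 kg/m³

For an instantaneous plane source, C(x,t) = M/(n_e·A·√(4πDt)) · exp(−(x−vt)²/(4Dt)), with n_e·A the pore (flow) area.
Plume center vt = 0.315 × 7.05 = 2.22075 m, so the well at 1.88 m is 0.34075 m upgradient of the peak.
√(4πDt) = 2.376 m, giving peak height M/(n_e·A·√(4πDt)) = 0.631/(0.23 × 2.56 × 2.376) = 0.4510 kg/m³.
(x−vt)²/(4Dt) = (-0.34075)²/(4 × 0.0637 × 7.05) = 0.06464; exp(−0.06464) = 0.9374.
C = 0.4510 × 0.9374 = 0.423 kg/m³.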